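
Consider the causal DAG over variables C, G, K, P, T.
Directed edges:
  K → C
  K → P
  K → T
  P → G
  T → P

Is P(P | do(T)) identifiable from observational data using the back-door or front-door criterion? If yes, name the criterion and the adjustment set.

P(P|do(T)): backdoor, adjust for {K}.

desc(T)\{T}={G,P}; candidates ⊆ {C,K}.
size 0: {}; under {} T still reaches {C,G,K,P} ∋ P.
{K}: T⊥P given {K} in G with T→· removed — back-door holds.
P(P|do(T)) = Σ_{K} P(P|T,K)·P(K).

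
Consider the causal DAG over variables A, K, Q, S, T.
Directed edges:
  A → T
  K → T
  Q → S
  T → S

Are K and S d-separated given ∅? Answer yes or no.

No — K and S are d-connected given ∅.

Bayes-Ball from K | ∅ reaches {S,T}.
S ∈ reach(K|∅) ⇒ K ⊥̸ S | ∅.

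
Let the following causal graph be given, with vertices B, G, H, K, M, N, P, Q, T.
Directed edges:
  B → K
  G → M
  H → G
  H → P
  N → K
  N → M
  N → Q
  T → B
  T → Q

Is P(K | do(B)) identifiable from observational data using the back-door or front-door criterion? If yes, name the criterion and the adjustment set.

P(K|do(B)): backdoor, adjust for ∅.

desc(B)\{B}={K}; candidates ⊆ {G,H,M,N,P,Q,T}.
∅: B⊥K given ∅ in G with B→· removed — back-door holds.
P(K|do(B)) = P(K|B) — no adjustment needed.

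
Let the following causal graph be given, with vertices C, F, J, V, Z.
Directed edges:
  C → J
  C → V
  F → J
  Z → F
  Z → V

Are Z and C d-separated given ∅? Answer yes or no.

Yes — Z ⊥ C | ∅.

Bayes-Ball from Z | ∅ reaches {F,J,V}.
C ∉ reach(Z|∅) ⇒ Z ⊥ C | ∅.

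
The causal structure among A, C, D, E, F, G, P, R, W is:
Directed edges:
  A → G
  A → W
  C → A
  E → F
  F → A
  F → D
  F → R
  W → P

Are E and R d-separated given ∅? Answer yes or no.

Bayes-Ball from E | ∅ reaches {A,D,F,G,P,R,W}.
R ∈ reach(E|∅) ⇒ E ⊥̸ R | ∅.

No — E and R are d-connected given ∅.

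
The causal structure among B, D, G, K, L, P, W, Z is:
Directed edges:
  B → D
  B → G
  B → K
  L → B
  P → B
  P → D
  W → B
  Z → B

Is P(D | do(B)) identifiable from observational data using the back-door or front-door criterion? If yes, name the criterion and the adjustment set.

desc(B)\{B}={D,G,K}; candidates ⊆ {L,P,W,Z}.
size 0: {}; under {} B still reaches {D,L,P,W,Z} ∋ D.
{P}: B⊥D given {P} in G with B→· removed — back-door holds.
P(D|do(B)) = Σ_{P} P(D|B,P)·P(P).

P(D|do(B)): backdoor, adjust for {P}.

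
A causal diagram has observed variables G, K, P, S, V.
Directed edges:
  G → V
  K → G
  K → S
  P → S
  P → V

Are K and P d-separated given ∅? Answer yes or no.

Yes — K ⊥ P | ∅.

Bayes-Ball from K | ∅ reaches {G,S,V}.
P ∉ reach(K|∅) ⇒ K ⊥ P | ∅.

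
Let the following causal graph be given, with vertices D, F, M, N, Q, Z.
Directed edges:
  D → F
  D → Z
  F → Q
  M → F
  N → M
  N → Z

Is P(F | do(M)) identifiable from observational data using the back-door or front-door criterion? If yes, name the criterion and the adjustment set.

P(F|do(M)): backdoor, adjust for ∅.

desc(M)\{M}={F,Q}; candidates ⊆ {D,N,Z}.
∅: M⊥F given ∅ in G with M→· removed — back-door holds.
P(F|do(M)) = P(F|M) — no adjustment needed.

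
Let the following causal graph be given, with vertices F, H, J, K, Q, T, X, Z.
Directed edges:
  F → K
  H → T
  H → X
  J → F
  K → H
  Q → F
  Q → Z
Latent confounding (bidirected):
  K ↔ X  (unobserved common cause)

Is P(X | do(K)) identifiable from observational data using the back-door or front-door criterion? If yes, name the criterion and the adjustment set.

desc(K)\{K}={H,T,X}; candidates ⊆ {F,J,Q,Z}.
K↔X: latent back-door arc(s) into K.
size 0: {}; under {} K still reaches {F,J,Q,X,Z} ∋ X.
size 1: {F}, {J}, {Q} …(+1); under {F} K still reaches {X} ∋ X.
size 2: {F,J}, {F,Q}, {F,Z} …(+3); under {F,J} K still reaches {X} ∋ X.
K↔X cannot be blocked by any observed set — no back-door set.
{H}: (i) intercepts every directed K→X path; (ii) no back-door K→{H}; (iii) {K} blocks every back-door {H}→X. Front-door holds.
P(X|do(K)) = Σ_{H} P(H|K) Σ_{K'} P(X|H,K')P(K').

P(X|do(K)): frontdoor, adjust for {H}.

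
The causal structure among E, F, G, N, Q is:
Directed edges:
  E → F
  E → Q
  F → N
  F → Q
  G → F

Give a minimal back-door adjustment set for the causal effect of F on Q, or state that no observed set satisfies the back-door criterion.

F→Q: minimal back-door set {E}.

desc(F)\{F}={N,Q}; candidates ⊆ {E,G}.
size 0: {}; under {} F still reaches {E,G,Q} ∋ Q.
{E}: F⊥Q given {E} in G with F→· removed — back-door holds.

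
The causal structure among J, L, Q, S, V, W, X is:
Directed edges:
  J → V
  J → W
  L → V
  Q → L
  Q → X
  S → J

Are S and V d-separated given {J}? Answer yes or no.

Bayes-Ball from S | {J} reaches ∅.
V ∉ reach(S|{J}) ⇒ S ⊥ V | {J}.

Yes — S ⊥ V | {J}.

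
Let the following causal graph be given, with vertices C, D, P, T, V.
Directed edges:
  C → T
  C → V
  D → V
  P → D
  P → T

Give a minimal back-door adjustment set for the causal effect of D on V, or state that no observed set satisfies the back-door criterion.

D→V: minimal back-door set ∅.

desc(D)\{D}={V}; candidates ⊆ {C,P,T}.
∅: D⊥V given ∅ in G with D→· removed — back-door holds.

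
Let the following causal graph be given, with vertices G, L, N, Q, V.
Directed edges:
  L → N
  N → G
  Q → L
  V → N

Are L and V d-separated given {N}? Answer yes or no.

Bayes-Ball from L | {N} reaches {Q,V}.
V ∈ reach(L|{N}) ⇒ L ⊥̸ V | {N}.

No — L and V are d-connected given {N}.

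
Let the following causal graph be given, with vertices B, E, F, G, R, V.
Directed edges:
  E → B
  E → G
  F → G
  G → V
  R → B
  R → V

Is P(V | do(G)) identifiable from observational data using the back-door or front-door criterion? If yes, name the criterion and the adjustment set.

P(V|do(G)): backdoor, adjust for ∅.

desc(G)\{G}={V}; candidates ⊆ {B,E,F,R}.
∅: G⊥V given ∅ in G with G→· removed — back-door holds.
P(V|do(G)) = P(V|G) — no adjustment needed.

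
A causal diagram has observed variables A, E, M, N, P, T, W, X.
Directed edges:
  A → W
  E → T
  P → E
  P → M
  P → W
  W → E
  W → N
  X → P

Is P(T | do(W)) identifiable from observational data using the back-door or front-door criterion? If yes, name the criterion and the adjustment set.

desc(W)\{W}={E,N,T}; candidates ⊆ {A,M,P,X}.
size 0: {}; under {} W still reaches {A,E,M,P,T,X} ∋ T.
{P}: W⊥T given {P} in G with W→· removed — back-door holds.
P(T|do(W)) = Σ_{P} P(T|W,P)·P(P).

P(T|do(W)): backdoor, adjust for {P}.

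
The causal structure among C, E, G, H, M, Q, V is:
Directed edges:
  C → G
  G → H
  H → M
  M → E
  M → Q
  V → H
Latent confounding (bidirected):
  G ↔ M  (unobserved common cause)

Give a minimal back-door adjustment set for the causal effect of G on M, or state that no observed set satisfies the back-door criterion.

G→M: no observed back-door set.

desc(G)\{G}={E,H,M,Q}; candidates ⊆ {C,V}.
G↔M: latent back-door arc(s) into G.
size 0: {}; under {} G still reaches {C,E,M,Q} ∋ M.
size 1: {C}, {V}; under {C} G still reaches {E,M,Q} ∋ M.
size 2: {C,V}; under {C,V} G still reaches {E,M,Q} ∋ M.
G↔M cannot be blocked by any observed set — no back-door set.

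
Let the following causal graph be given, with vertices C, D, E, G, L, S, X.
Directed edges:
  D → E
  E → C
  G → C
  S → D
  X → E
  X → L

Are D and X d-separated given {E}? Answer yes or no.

No — D and X are d-connected given {E}.

Bayes-Ball from D | {E} reaches {L,S,X}.
X ∈ reach(D|{E}) ⇒ D ⊥̸ X | {E}.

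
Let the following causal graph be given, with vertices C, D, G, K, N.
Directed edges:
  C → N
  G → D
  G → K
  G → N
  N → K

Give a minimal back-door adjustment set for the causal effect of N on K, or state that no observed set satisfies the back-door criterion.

N→K: minimal back-door set {G}.

desc(N)\{N}={K}; candidates ⊆ {C,D,G}.
size 0: {}; under {} N still reaches {C,D,G,K} ∋ K.
{G}: N⊥K given {G} in G with N→· removed — back-door holds.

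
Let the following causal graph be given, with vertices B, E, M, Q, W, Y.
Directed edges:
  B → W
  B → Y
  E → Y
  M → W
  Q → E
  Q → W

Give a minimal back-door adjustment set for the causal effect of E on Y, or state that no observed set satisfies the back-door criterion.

desc(E)\{E}={Y}; candidates ⊆ {B,M,Q,W}.
∅: E⊥Y given ∅ in G with E→· removed — back-door holds.

E→Y: minimal back-door set ∅.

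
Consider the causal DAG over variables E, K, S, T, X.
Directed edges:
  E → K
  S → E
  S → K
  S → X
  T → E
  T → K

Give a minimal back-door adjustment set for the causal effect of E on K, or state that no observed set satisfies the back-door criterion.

E→K: minimal back-door set {S, T}.

desc(E)\{E}={K}; candidates ⊆ {S,T,X}.
size 0: {}; under {} E still reaches {K,S,T,X} ∋ K.
size 1: {S}, {T}, {X}; under {S} E still reaches {K,T} ∋ K.
{S,T}: E⊥K given {S,T} in G with E→· removed — back-door holds.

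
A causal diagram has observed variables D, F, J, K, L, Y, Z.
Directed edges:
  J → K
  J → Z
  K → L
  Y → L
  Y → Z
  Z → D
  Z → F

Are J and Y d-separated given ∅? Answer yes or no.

Yes — J ⊥ Y | ∅.

Bayes-Ball from J | ∅ reaches {D,F,K,L,Z}.
Y ∉ reach(J|∅) ⇒ J ⊥ Y | ∅.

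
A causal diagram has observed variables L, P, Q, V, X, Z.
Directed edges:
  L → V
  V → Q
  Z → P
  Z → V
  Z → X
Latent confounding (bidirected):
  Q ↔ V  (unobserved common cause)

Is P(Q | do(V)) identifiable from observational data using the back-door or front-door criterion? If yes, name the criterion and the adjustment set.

P(Q|do(V)): not identifiable (no BD/FD set).

desc(V)\{V}={Q}; candidates ⊆ {L,P,X,Z}.
V↔Q: latent back-door arc(s) into V.
size 0: {}; under {} V still reaches {L,P,Q,X,Z} ∋ Q.
size 1: {L}, {P}, {X} …(+1); under {L} V still reaches {P,Q,X,Z} ∋ Q.
size 2: {L,P}, {L,X}, {L,Z} …(+3); under {L,P} V still reaches {Q,X,Z} ∋ Q.
V↔Q cannot be blocked by any observed set — no back-door set.
No mediator lies on a directed V→…→Q path.
Neither criterion identifies P(Q|do(V)) in this graph.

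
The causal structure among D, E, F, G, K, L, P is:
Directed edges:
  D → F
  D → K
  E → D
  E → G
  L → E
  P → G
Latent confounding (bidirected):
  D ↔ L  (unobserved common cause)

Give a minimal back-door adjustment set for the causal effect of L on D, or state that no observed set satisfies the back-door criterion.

desc(L)\{L}={D,E,F,G,K}; candidates ⊆ {P}.
L↔D: latent back-door arc(s) into L.
size 0: {}; under {} L still reaches {D,F,K} ∋ D.
size 1: {P}; under {P} L still reaches {D,F,K} ∋ D.
L↔D cannot be blocked by any observed set — no back-door set.

L→D: no observed back-door set.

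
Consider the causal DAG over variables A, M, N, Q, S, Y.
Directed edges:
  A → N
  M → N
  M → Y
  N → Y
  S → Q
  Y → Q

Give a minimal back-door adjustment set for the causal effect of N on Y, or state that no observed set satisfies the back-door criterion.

N→Y: minimal back-door set {M}.

desc(N)\{N}={Q,Y}; candidates ⊆ {A,M,S}.
size 0: {}; under {} N still reaches {A,M,Q,Y} ∋ Y.
{M}: N⊥Y given {M} in G with N→· removed — back-door holds.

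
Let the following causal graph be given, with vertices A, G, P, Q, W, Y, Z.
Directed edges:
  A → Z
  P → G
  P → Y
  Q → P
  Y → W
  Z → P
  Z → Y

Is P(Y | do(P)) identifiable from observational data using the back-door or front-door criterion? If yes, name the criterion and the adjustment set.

P(Y|do(P)): backdoor, adjust for {Z}.

desc(P)\{P}={G,W,Y}; candidates ⊆ {A,Q,Z}.
size 0: {}; under {} P still reaches {A,Q,W,Y,Z} ∋ Y.
{Z}: P⊥Y given {Z} in G with P→· removed — back-door holds.
P(Y|do(P)) = Σ_{Z} P(Y|P,Z)·P(Z).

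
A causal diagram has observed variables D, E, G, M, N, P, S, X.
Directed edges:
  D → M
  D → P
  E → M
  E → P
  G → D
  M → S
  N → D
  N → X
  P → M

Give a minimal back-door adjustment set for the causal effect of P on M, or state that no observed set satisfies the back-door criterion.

desc(P)\{P}={M,S}; candidates ⊆ {D,E,G,N,X}.
size 0: {}; under {} P still reaches {D,E,G,M,N,S,X} ∋ M.
size 1: {D}, {E}, {G} …(+2); under {D} P still reaches {E,M,S} ∋ M.
{D,E}: P⊥M given {D,E} in G with P→· removed — back-door holds.

P→M: minimal back-door set {D, E}.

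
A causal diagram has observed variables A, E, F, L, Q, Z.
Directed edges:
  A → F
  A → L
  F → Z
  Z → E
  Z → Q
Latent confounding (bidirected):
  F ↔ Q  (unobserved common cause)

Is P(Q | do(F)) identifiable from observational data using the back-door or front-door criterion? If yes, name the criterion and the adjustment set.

desc(F)\{F}={E,Q,Z}; candidates ⊆ {A,L}.
F↔Q: latent back-door arc(s) into F.
size 0: {}; under {} F still reaches {A,L,Q} ∋ Q.
size 1: {A}, {L}; under {A} F still reaches {Q} ∋ Q.
size 2: {A,L}; under {A,L} F still reaches {Q} ∋ Q.
F↔Q cannot be blocked by any observed set — no back-door set.
{Z}: (i) intercepts every directed F→Q path; (ii) no back-door F→{Z}; (iii) {F} blocks every back-door {Z}→Q. Front-door holds.
P(Q|do(F)) = Σ_{Z} P(Z|F) Σ_{F'} P(Q|Z,F')P(F').

P(Q|do(F)): frontdoor, adjust for {Z}.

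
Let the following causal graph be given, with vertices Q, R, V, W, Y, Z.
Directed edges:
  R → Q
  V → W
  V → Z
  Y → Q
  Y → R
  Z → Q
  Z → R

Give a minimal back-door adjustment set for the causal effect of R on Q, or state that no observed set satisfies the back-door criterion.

R→Q: minimal back-door set {Y, Z}.

desc(R)\{R}={Q}; candidates ⊆ {V,W,Y,Z}.
size 0: {}; under {} R still reaches {Q,V,W,Y,Z} ∋ Q.
size 1: {V}, {W}, {Y} …(+1); under {V} R still reaches {Q,Y,Z} ∋ Q.
{Y,Z}: R⊥Q given {Y,Z} in G with R→· removed — back-door holds.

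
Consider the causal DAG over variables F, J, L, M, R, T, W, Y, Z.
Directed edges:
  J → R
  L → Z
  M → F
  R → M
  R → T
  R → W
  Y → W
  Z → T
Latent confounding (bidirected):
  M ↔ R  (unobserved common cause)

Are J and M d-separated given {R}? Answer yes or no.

Bayes-Ball from J | {R} reaches {F,M}.
M ∈ reach(J|{R}) ⇒ J ⊥̸ M | {R}.

No — J and M are d-connected given {R}.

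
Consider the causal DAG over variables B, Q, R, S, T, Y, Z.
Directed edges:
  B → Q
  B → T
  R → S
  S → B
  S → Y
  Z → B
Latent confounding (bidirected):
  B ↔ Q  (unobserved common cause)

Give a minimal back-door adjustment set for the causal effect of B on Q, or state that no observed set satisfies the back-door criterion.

B→Q: no observed back-door set.

desc(B)\{B}={Q,T}; candidates ⊆ {R,S,Y,Z}.
B↔Q: latent back-door arc(s) into B.
size 0: {}; under {} B still reaches {Q,R,S,Y,Z} ∋ Q.
size 1: {R}, {S}, {Y} …(+1); under {R} B still reaches {Q,S,Y,Z} ∋ Q.
size 2: {R,S}, {R,Y}, {R,Z} …(+3); under {R,S} B still reaches {Q,Z} ∋ Q.
B↔Q cannot be blocked by any observed set — no back-door set.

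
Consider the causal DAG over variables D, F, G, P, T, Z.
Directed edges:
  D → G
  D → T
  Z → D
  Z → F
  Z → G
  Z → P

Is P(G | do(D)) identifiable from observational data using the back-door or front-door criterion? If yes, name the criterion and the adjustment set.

desc(D)\{D}={G,T}; candidates ⊆ {F,P,Z}.
size 0: {}; under {} D still reaches {F,G,P,Z} ∋ G.
{Z}: D⊥G given {Z} in G with D→· removed — back-door holds.
P(G|do(D)) = Σ_{Z} P(G|D,Z)·P(Z).

P(G|do(D)): backdoor, adjust for {Z}.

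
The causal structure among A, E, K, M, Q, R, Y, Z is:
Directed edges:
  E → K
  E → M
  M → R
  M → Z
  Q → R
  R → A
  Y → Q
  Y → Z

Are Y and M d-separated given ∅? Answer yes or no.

Yes — Y ⊥ M | ∅.

Bayes-Ball from Y | ∅ reaches {A,Q,R,Z}.
M ∉ reach(Y|∅) ⇒ Y ⊥ M | ∅.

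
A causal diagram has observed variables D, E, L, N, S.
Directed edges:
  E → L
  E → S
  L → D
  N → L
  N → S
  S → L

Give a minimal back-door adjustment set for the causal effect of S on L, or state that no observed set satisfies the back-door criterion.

S→L: minimal back-door set {E, N}.

desc(S)\{S}={D,L}; candidates ⊆ {E,N}.
size 0: {}; under {} S still reaches {D,E,L,N} ∋ L.
size 1: {E}, {N}; under {E} S still reaches {D,L,N} ∋ L.
{E,N}: S⊥L given {E,N} in G with S→· removed — back-door holds.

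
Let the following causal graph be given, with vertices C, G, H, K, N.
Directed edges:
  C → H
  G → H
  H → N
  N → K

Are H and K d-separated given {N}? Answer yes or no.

Bayes-Ball from H | {N} reaches {C,G}.
K ∉ reach(H|{N}) ⇒ H ⊥ K | {N}.

Yes — H ⊥ K | {N}.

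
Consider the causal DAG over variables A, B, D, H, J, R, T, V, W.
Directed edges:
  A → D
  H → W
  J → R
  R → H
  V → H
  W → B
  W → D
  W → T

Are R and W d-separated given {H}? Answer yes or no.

Bayes-Ball from R | {H} reaches {J,V}.
W ∉ reach(R|{H}) ⇒ R ⊥ W | {H}.

Yes — R ⊥ W | {H}.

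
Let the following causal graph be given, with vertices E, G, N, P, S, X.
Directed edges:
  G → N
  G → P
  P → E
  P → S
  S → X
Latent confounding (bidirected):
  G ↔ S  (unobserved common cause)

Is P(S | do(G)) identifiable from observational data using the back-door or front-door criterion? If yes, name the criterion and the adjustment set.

P(S|do(G)): frontdoor, adjust for {P}.

desc(G)\{G}={E,N,P,S,X}; candidates ⊆ {—}.
G↔S: latent back-door arc(s) into G.
size 0: {}; under {} G still reaches {S,X} ∋ S.
G↔S cannot be blocked by any observed set — no back-door set.
{P}: (i) intercepts every directed G→S path; (ii) no back-door G→{P}; (iii) {G} blocks every back-door {P}→S. Front-door holds.
P(S|do(G)) = Σ_{P} P(P|G) Σ_{G'} P(S|P,G')P(G').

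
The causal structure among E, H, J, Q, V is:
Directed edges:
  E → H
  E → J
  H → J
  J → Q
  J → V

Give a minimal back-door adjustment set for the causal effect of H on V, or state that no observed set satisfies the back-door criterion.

desc(H)\{H}={J,Q,V}; candidates ⊆ {E}.
size 0: {}; under {} H still reaches {E,J,Q,V} ∋ V.
{E}: H⊥V given {E} in G with H→· removed — back-door holds.

H→V: minimal back-door set {E}.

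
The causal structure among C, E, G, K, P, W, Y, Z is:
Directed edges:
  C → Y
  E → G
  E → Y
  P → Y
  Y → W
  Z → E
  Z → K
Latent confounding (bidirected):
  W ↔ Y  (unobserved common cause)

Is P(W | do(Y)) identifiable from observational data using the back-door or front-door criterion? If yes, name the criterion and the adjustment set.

desc(Y)\{Y}={W}; candidates ⊆ {C,E,G,K,P,Z}.
Y↔W: latent back-door arc(s) into Y.
size 0: {}; under {} Y still reaches {C,E,G,K,P,W,Z} ∋ W.
size 1: {C}, {E}, {G} …(+3); under {C} Y still reaches {E,G,K,P,W,Z} ∋ W.
size 2: {C,E}, {C,G}, {C,K} …(+12); under {C,E} Y still reaches {P,W} ∋ W.
Y↔W cannot be blocked by any observed set — no back-door set.
No mediator lies on a directed Y→…→W path.
Neither criterion identifies P(W|do(Y)) in this graph.

P(W|do(Y)): not identifiable (no BD/FD set).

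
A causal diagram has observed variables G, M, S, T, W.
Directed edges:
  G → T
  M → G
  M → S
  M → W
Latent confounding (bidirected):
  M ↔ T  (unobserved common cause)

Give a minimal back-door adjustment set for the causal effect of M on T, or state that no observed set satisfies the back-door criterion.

M→T: no observed back-door set.

desc(M)\{M}={G,S,T,W}; candidates ⊆ {—}.
M↔T: latent back-door arc(s) into M.
size 0: {}; under {} M still reaches {T} ∋ T.
M↔T cannot be blocked by any observed set — no back-door set.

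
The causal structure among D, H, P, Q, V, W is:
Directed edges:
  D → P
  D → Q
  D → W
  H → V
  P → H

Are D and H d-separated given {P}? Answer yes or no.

Bayes-Ball from D | {P} reaches {Q,W}.
H ∉ reach(D|{P}) ⇒ D ⊥ H | {P}.

Yes — D ⊥ H | {P}.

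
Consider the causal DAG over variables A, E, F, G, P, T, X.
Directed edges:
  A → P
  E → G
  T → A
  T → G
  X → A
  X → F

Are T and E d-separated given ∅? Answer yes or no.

Bayes-Ball from T | ∅ reaches {A,G,P}.
E ∉ reach(T|∅) ⇒ T ⊥ E | ∅.

Yes — T ⊥ E | ∅.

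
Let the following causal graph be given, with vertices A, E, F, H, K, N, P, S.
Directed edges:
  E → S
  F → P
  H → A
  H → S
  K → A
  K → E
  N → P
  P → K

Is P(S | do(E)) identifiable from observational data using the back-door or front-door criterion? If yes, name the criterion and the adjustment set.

P(S|do(E)): backdoor, adjust for ∅.

desc(E)\{E}={S}; candidates ⊆ {A,F,H,K,N,P}.
∅: E⊥S given ∅ in G with E→· removed — back-door holds.
P(S|do(E)) = P(S|E) — no adjustment needed.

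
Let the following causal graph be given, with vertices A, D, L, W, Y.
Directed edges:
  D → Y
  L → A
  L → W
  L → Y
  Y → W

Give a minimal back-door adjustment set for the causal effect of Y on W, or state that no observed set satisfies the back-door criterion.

desc(Y)\{Y}={W}; candidates ⊆ {A,D,L}.
size 0: {}; under {} Y still reaches {A,D,L,W} ∋ W.
{L}: Y⊥W given {L} in G with Y→· removed — back-door holds.

Y→W: minimal back-door set {L}.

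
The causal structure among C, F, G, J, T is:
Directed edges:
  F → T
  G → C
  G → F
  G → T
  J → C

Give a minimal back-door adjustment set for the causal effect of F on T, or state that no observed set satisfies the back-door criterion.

F→T: minimal back-door set {G}.

desc(F)\{F}={T}; candidates ⊆ {C,G,J}.
size 0: {}; under {} F still reaches {C,G,T} ∋ T.
{G}: F⊥T given {G} in G with F→· removed — back-door holds.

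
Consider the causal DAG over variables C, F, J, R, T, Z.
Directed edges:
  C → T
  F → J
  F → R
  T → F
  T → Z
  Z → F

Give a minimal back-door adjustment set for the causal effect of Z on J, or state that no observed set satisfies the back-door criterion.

Z→J: minimal back-door set {T}.

desc(Z)\{Z}={F,J,R}; candidates ⊆ {C,T}.
size 0: {}; under {} Z still reaches {C,F,J,R,T} ∋ J.
{T}: Z⊥J given {T} in G with Z→· removed — back-door holds.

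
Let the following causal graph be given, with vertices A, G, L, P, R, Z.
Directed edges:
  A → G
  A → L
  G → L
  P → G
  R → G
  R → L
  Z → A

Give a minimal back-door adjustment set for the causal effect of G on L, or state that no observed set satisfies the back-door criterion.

G→L: minimal back-door set {A, R}.

desc(G)\{G}={L}; candidates ⊆ {A,P,R,Z}.
size 0: {}; under {} G still reaches {A,L,P,R,Z} ∋ L.
size 1: {A}, {P}, {R} …(+1); under {A} G still reaches {L,P,R} ∋ L.
{A,R}: G⊥L given {A,R} in G with G→· removed — back-door holds.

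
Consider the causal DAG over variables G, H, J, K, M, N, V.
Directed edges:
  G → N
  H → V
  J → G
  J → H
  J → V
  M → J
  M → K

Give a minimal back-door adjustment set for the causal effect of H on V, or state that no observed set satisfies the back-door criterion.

desc(H)\{H}={V}; candidates ⊆ {G,J,K,M,N}.
size 0: {}; under {} H still reaches {G,J,K,M,N,V} ∋ V.
{J}: H⊥V given {J} in G with H→· removed — back-door holds.

H→V: minimal back-door set {J}.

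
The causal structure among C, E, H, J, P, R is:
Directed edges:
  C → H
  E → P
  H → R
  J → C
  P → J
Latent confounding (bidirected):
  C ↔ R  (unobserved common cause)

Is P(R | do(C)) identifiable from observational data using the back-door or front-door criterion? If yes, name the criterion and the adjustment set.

desc(C)\{C}={H,R}; candidates ⊆ {E,J,P}.
C↔R: latent back-door arc(s) into C.
size 0: {}; under {} C still reaches {E,J,P,R} ∋ R.
size 1: {E}, {J}, {P}; under {E} C still reaches {J,P,R} ∋ R.
size 2: {E,J}, {E,P}, {J,P}; under {E,J} C still reaches {R} ∋ R.
C↔R cannot be blocked by any observed set — no back-door set.
{H}: (i) intercepts every directed C→R path; (ii) no back-door C→{H}; (iii) {C} blocks every back-door {H}→R. Front-door holds.
P(R|do(C)) = Σ_{H} P(H|C) Σ_{C'} P(R|H,C')P(C').

P(R|do(C)): frontdoor, adjust for {H}.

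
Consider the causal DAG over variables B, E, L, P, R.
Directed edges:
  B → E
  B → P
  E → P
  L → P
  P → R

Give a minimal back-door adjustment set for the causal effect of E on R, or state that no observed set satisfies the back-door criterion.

desc(E)\{E}={P,R}; candidates ⊆ {B,L}.
size 0: {}; under {} E still reaches {B,P,R} ∋ R.
{B}: E⊥R given {B} in G with E→· removed — back-door holds.

E→R: minimal back-door set {B}.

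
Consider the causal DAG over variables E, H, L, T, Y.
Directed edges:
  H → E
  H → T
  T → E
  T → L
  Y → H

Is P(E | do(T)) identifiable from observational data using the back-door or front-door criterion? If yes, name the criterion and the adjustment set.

P(E|do(T)): backdoor, adjust for {H}.

desc(T)\{T}={E,L}; candidates ⊆ {H,Y}.
size 0: {}; under {} T still reaches {E,H,Y} ∋ E.
{H}: T⊥E given {H} in G with T→· removed — back-door holds.
P(E|do(T)) = Σ_{H} P(E|T,H)·P(H).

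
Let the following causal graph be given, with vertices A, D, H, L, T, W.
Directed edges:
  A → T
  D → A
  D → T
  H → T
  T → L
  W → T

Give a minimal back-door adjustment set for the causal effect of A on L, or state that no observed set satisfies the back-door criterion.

A→L: minimal back-door set {D}.

desc(A)\{A}={L,T}; candidates ⊆ {D,H,W}.
size 0: {}; under {} A still reaches {D,L,T} ∋ L.
{D}: A⊥L given {D} in G with A→· removed — back-door holds.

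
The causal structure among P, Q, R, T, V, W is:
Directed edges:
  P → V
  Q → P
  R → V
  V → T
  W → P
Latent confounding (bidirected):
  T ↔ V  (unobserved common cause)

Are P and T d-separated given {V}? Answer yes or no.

No — P and T are d-connected given {V}.

Bayes-Ball from P | {V} reaches {Q,R,T,W}.
T ∈ reach(P|{V}) ⇒ P ⊥̸ T | {V}.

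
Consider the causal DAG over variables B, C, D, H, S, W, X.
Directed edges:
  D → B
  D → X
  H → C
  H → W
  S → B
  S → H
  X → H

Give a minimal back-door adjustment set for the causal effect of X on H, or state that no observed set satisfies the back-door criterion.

desc(X)\{X}={C,H,W}; candidates ⊆ {B,D,S}.
∅: X⊥H given ∅ in G with X→· removed — back-door holds.

X→H: minimal back-door set ∅.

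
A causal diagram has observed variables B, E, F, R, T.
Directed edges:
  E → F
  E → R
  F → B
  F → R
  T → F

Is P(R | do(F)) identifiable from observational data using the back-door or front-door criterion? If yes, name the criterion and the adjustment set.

desc(F)\{F}={B,R}; candidates ⊆ {E,T}.
size 0: {}; under {} F still reaches {E,R,T} ∋ R.
{E}: F⊥R given {E} in G with F→· removed — back-door holds.
P(R|do(F)) = Σ_{E} P(R|F,E)·P(E).

P(R|do(F)): backdoor, adjust for {E}.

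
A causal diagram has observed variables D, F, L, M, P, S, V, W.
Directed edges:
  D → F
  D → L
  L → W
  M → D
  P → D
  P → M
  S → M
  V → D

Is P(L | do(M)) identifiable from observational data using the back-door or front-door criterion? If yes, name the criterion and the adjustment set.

desc(M)\{M}={D,F,L,W}; candidates ⊆ {P,S,V}.
size 0: {}; under {} M still reaches {D,F,L,P,S,W} ∋ L.
{P}: M⊥L given {P} in G with M→· removed — back-door holds.
P(L|do(M)) = Σ_{P} P(L|M,P)·P(P).

P(L|do(M)): backdoor, adjust for {P}.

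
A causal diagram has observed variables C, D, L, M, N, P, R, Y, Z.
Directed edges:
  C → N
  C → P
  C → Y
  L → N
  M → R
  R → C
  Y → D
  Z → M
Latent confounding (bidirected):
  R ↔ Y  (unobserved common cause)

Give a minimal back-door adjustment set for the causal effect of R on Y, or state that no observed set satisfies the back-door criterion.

R→Y: no observed back-door set.

desc(R)\{R}={C,D,N,P,Y}; candidates ⊆ {L,M,Z}.
R↔Y: latent back-door arc(s) into R.
size 0: {}; under {} R still reaches {D,M,Y,Z} ∋ Y.
size 1: {L}, {M}, {Z}; under {L} R still reaches {D,M,Y,Z} ∋ Y.
size 2: {L,M}, {L,Z}, {M,Z}; under {L,M} R still reaches {D,Y} ∋ Y.
R↔Y cannot be blocked by any observed set — no back-door set.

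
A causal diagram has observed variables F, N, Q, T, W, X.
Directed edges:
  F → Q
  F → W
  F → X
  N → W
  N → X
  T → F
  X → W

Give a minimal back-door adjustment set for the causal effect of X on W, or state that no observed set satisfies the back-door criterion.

desc(X)\{X}={W}; candidates ⊆ {F,N,Q,T}.
size 0: {}; under {} X still reaches {F,N,Q,T,W} ∋ W.
size 1: {F}, {N}, {Q} …(+1); under {F} X still reaches {N,W} ∋ W.
{F,N}: X⊥W given {F,N} in G with X→· removed — back-door holds.

X→W: minimal back-door set {F, N}.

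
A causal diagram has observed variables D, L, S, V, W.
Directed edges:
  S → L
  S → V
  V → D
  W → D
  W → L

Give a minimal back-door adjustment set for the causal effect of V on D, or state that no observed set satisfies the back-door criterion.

desc(V)\{V}={D}; candidates ⊆ {L,S,W}.
∅: V⊥D given ∅ in G with V→· removed — back-door holds.

V→D: minimal back-door set ∅.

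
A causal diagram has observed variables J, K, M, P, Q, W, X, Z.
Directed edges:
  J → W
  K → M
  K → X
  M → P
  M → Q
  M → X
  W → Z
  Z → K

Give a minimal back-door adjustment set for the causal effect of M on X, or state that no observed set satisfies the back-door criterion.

M→X: minimal back-door set {K}.

desc(M)\{M}={P,Q,X}; candidates ⊆ {J,K,W,Z}.
size 0: {}; under {} M still reaches {J,K,W,X,Z} ∋ X.
{K}: M⊥X given {K} in G with M→· removed — back-door holds.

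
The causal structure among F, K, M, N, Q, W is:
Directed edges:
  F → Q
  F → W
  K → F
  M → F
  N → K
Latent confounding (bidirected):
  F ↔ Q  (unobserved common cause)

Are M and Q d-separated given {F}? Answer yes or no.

Bayes-Ball from M | {F} reaches {K,N,Q}.
Q ∈ reach(M|{F}) ⇒ M ⊥̸ Q | {F}.

No — M and Q are d-connected given {F}.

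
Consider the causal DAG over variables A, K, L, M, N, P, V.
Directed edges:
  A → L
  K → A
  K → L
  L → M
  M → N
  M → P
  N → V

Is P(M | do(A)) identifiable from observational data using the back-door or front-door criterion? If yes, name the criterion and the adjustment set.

P(M|do(A)): backdoor, adjust for {K}.

desc(A)\{A}={L,M,N,P,V}; candidates ⊆ {K}.
size 0: {}; under {} A still reaches {K,L,M,N,P,V} ∋ M.
{K}: A⊥M given {K} in G with A→· removed — back-door holds.
P(M|do(A)) = Σ_{K} P(M|A,K)·P(K).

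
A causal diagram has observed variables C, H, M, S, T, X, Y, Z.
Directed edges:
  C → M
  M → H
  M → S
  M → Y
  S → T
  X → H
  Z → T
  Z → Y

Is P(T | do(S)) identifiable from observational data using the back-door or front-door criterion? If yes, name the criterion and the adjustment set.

desc(S)\{S}={T}; candidates ⊆ {C,H,M,X,Y,Z}.
∅: S⊥T given ∅ in G with S→· removed — back-door holds.
P(T|do(S)) = P(T|S) — no adjustment needed.

P(T|do(S)): backdoor, adjust for ∅.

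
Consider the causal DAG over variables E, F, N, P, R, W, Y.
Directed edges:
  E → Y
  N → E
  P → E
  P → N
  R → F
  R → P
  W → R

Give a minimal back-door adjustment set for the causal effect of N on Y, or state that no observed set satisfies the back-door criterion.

desc(N)\{N}={E,Y}; candidates ⊆ {F,P,R,W}.
size 0: {}; under {} N still reaches {E,F,P,R,W,Y} ∋ Y.
{P}: N⊥Y given {P} in G with N→· removed — back-door holds.

N→Y: minimal back-door set {P}.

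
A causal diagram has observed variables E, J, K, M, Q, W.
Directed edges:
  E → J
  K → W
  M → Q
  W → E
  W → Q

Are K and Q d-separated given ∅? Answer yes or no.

Bayes-Ball from K | ∅ reaches {E,J,Q,W}.
Q ∈ reach(K|∅) ⇒ K ⊥̸ Q | ∅.

No — K and Q are d-connected given ∅.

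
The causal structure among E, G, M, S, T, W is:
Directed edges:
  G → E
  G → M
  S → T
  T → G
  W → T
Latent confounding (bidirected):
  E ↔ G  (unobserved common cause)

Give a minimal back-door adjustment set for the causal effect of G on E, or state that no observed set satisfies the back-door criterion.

G→E: no observed back-door set.

desc(G)\{G}={E,M}; candidates ⊆ {S,T,W}.
G↔E: latent back-door arc(s) into G.
size 0: {}; under {} G still reaches {E,S,T,W} ∋ E.
size 1: {S}, {T}, {W}; under {S} G still reaches {E,T,W} ∋ E.
size 2: {S,T}, {S,W}, {T,W}; under {S,T} G still reaches {E} ∋ E.
G↔E cannot be blocked by any observed set — no back-door set.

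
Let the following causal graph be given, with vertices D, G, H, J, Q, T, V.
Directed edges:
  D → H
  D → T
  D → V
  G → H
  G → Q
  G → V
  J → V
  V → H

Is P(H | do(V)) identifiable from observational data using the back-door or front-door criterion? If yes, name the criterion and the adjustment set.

P(H|do(V)): backdoor, adjust for {D, G}.

desc(V)\{V}={H}; candidates ⊆ {D,G,J,Q,T}.
size 0: {}; under {} V still reaches {D,G,H,J,Q,T} ∋ H.
size 1: {D}, {G}, {J} …(+2); under {D} V still reaches {G,H,J,Q} ∋ H.
{D,G}: V⊥H given {D,G} in G with V→· removed — back-door holds.
P(H|do(V)) = Σ_{D,G} P(H|V,D,G)·P(D,G).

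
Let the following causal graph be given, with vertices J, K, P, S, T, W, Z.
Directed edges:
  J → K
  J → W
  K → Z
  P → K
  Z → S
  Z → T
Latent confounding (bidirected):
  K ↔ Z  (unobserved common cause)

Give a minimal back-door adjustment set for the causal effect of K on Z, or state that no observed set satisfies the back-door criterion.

K→Z: no observed back-door set.

desc(K)\{K}={S,T,Z}; candidates ⊆ {J,P,W}.
K↔Z: latent back-door arc(s) into K.
size 0: {}; under {} K still reaches {J,P,S,T,W,Z} ∋ Z.
size 1: {J}, {P}, {W}; under {J} K still reaches {P,S,T,Z} ∋ Z.
size 2: {J,P}, {J,W}, {P,W}; under {J,P} K still reaches {S,T,Z} ∋ Z.
K↔Z cannot be blocked by any observed set — no back-door set.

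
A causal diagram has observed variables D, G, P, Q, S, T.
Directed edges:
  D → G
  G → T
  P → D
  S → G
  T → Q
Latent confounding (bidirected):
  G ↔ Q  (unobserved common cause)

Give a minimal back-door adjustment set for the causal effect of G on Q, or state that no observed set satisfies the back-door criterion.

desc(G)\{G}={Q,T}; candidates ⊆ {D,P,S}.
G↔Q: latent back-door arc(s) into G.
size 0: {}; under {} G still reaches {D,P,Q,S} ∋ Q.
size 1: {D}, {P}, {S}; under {D} G still reaches {Q,S} ∋ Q.
size 2: {D,P}, {D,S}, {P,S}; under {D,P} G still reaches {Q,S} ∋ Q.
G↔Q cannot be blocked by any observed set — no back-door set.

G→Q: no observed back-door set.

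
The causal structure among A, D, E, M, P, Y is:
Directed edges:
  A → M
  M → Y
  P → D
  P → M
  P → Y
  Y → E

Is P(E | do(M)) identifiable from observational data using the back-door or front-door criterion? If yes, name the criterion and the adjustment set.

desc(M)\{M}={E,Y}; candidates ⊆ {A,D,P}.
size 0: {}; under {} M still reaches {A,D,E,P,Y} ∋ E.
{P}: M⊥E given {P} in G with M→· removed — back-door holds.
P(E|do(M)) = Σ_{P} P(E|M,P)·P(P).

P(E|do(M)): backdoor, adjust for {P}.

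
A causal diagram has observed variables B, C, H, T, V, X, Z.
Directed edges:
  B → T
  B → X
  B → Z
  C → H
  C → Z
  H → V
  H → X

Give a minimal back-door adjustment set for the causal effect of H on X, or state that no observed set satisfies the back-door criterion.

desc(H)\{H}={V,X}; candidates ⊆ {B,C,T,Z}.
∅: H⊥X given ∅ in G with H→· removed — back-door holds.

H→X: minimal back-door set ∅.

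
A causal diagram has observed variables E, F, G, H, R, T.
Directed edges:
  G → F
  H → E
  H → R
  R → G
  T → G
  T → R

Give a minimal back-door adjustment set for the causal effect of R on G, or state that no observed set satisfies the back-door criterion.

desc(R)\{R}={F,G}; candidates ⊆ {E,H,T}.
size 0: {}; under {} R still reaches {E,F,G,H,T} ∋ G.
{T}: R⊥G given {T} in G with R→· removed — back-door holds.

R→G: minimal back-door set {T}.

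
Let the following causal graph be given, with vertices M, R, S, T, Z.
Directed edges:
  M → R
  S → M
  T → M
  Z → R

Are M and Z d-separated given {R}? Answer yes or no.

Bayes-Ball from M | {R} reaches {S,T,Z}.
Z ∈ reach(M|{R}) ⇒ M ⊥̸ Z | {R}.

No — M and Z are d-connected given {R}.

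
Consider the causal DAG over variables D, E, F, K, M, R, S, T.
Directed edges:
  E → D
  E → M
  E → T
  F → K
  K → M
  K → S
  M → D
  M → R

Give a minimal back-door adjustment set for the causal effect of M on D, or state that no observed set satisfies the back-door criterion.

M→D: minimal back-door set {E}.

desc(M)\{M}={D,R}; candidates ⊆ {E,F,K,S,T}.
size 0: {}; under {} M still reaches {D,E,F,K,S,T} ∋ D.
{E}: M⊥D given {E} in G with M→· removed — back-door holds.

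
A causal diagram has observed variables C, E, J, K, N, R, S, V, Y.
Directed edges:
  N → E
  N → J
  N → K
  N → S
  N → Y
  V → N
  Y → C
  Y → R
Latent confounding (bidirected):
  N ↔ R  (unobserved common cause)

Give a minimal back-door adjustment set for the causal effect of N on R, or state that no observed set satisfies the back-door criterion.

N→R: no observed back-door set.

desc(N)\{N}={C,E,J,K,R,S,Y}; candidates ⊆ {V}.
N↔R: latent back-door arc(s) into N.
size 0: {}; under {} N still reaches {R,V} ∋ R.
size 1: {V}; under {V} N still reaches {R} ∋ R.
N↔R cannot be blocked by any observed set — no back-door set.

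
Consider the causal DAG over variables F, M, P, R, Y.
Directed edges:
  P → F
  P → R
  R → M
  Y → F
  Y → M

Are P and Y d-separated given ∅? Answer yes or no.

Yes — P ⊥ Y | ∅.

Bayes-Ball from P | ∅ reaches {F,M,R}.
Y ∉ reach(P|∅) ⇒ P ⊥ Y | ∅.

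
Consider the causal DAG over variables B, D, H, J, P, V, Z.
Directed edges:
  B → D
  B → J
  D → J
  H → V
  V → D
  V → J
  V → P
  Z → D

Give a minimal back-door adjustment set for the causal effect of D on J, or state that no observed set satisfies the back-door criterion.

D→J: minimal back-door set {B, V}.

desc(D)\{D}={J}; candidates ⊆ {B,H,P,V,Z}.
size 0: {}; under {} D still reaches {B,H,J,P,V,Z} ∋ J.
size 1: {B}, {H}, {P} …(+2); under {B} D still reaches {H,J,P,V,Z} ∋ J.
{B,V}: D⊥J given {B,V} in G with D→· removed — back-door holds.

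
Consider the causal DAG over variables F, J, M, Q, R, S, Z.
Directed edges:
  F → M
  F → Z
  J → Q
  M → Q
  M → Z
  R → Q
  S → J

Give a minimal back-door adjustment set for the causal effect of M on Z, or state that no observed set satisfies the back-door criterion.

desc(M)\{M}={Q,Z}; candidates ⊆ {F,J,R,S}.
size 0: {}; under {} M still reaches {F,Z} ∋ Z.
{F}: M⊥Z given {F} in G with M→· removed — back-door holds.

M→Z: minimal back-door set {F}.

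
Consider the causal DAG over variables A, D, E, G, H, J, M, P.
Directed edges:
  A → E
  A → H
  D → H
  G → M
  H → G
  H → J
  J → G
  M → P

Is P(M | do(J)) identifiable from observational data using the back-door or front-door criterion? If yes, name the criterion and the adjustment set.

desc(J)\{J}={G,M,P}; candidates ⊆ {A,D,E,H}.
size 0: {}; under {} J still reaches {A,D,E,G,H,M,P} ∋ M.
{H}: J⊥M given {H} in G with J→· removed — back-door holds.
P(M|do(J)) = Σ_{H} P(M|J,H)·P(H).

P(M|do(J)): backdoor, adjust for {H}.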